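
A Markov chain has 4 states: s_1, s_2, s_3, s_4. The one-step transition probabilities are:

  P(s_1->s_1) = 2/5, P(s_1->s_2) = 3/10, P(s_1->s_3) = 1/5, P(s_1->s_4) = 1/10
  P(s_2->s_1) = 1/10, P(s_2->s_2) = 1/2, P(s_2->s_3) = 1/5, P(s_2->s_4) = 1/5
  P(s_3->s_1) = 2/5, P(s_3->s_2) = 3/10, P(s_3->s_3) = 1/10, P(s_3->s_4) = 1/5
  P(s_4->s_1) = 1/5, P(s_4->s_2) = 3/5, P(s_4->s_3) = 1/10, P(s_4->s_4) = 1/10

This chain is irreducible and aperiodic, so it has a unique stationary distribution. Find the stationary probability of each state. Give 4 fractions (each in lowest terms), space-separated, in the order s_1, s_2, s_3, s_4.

The stationary distribution satisfies pi = pi * P, i.e.:
  pi_s_1 = 2/5*pi_s_1 + 1/10*pi_s_2 + 2/5*pi_s_3 + 1/5*pi_s_4
  pi_s_2 = 3/10*pi_s_1 + 1/2*pi_s_2 + 3/10*pi_s_3 + 3/5*pi_s_4
  pi_s_3 = 1/5*pi_s_1 + 1/5*pi_s_2 + 1/10*pi_s_3 + 1/10*pi_s_4
  pi_s_4 = 1/10*pi_s_1 + 1/5*pi_s_2 + 1/5*pi_s_3 + 1/10*pi_s_4
with normalization: pi_s_1 + pi_s_2 + pi_s_3 + pi_s_4 = 1.

Using the first 3 balance equations plus normalization, the linear system A*pi = b is:
  [-3/5, 1/10, 2/5, 1/5] . pi = 0
  [3/10, -1/2, 3/10, 3/5] . pi = 0
  [1/5, 1/5, -9/10, 1/10] . pi = 0
  [1, 1, 1, 1] . pi = 1

Solving yields:
  pi_s_1 = 203/855
  pi_s_2 = 124/285
  pi_s_3 = 143/855
  pi_s_4 = 137/855

Verification (pi * P):
  203/855*2/5 + 124/285*1/10 + 143/855*2/5 + 137/855*1/5 = 203/855 = pi_s_1  (ok)
  203/855*3/10 + 124/285*1/2 + 143/855*3/10 + 137/855*3/5 = 124/285 = pi_s_2  (ok)
  203/855*1/5 + 124/285*1/5 + 143/855*1/10 + 137/855*1/10 = 143/855 = pi_s_3  (ok)
  203/855*1/10 + 124/285*1/5 + 143/855*1/5 + 137/855*1/10 = 137/855 = pi_s_4  (ok)

Answer: 203/855 124/285 143/855 137/855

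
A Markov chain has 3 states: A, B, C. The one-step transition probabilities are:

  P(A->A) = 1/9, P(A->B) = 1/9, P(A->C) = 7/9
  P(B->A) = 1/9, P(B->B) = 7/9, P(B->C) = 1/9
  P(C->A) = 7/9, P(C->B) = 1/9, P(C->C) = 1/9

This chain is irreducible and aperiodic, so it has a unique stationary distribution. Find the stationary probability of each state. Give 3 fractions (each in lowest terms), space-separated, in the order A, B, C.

Answer: 1/3 1/3 1/3

Derivation:
The stationary distribution satisfies pi = pi * P, i.e.:
  pi_A = 1/9*pi_A + 1/9*pi_B + 7/9*pi_C
  pi_B = 1/9*pi_A + 7/9*pi_B + 1/9*pi_C
  pi_C = 7/9*pi_A + 1/9*pi_B + 1/9*pi_C
with normalization: pi_A + pi_B + pi_C = 1.

Using the first 2 balance equations plus normalization, the linear system A*pi = b is:
  [-8/9, 1/9, 7/9] . pi = 0
  [1/9, -2/9, 1/9] . pi = 0
  [1, 1, 1] . pi = 1

Solving yields:
  pi_A = 1/3
  pi_B = 1/3
  pi_C = 1/3

Verification (pi * P):
  1/3*1/9 + 1/3*1/9 + 1/3*7/9 = 1/3 = pi_A  (ok)
  1/3*1/9 + 1/3*7/9 + 1/3*1/9 = 1/3 = pi_B  (ok)
  1/3*7/9 + 1/3*1/9 + 1/3*1/9 = 1/3 = pi_C  (ok)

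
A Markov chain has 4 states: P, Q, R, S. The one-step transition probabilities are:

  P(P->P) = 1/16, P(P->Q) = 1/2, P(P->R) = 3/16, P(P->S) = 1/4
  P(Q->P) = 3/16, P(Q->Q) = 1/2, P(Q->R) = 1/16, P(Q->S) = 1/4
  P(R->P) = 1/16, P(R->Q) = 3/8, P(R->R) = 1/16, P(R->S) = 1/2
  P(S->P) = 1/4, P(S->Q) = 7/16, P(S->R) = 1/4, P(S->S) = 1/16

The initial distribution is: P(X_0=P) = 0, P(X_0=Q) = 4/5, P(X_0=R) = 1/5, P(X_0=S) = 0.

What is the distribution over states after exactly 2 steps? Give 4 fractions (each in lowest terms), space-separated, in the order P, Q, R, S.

Propagating the distribution step by step (d_{t+1} = d_t * P):
d_0 = (P=0, Q=4/5, R=1/5, S=0)
  d_1[P] = 0*1/16 + 4/5*3/16 + 1/5*1/16 + 0*1/4 = 13/80
  d_1[Q] = 0*1/2 + 4/5*1/2 + 1/5*3/8 + 0*7/16 = 19/40
  d_1[R] = 0*3/16 + 4/5*1/16 + 1/5*1/16 + 0*1/4 = 1/16
  d_1[S] = 0*1/4 + 4/5*1/4 + 1/5*1/2 + 0*1/16 = 3/10
d_1 = (P=13/80, Q=19/40, R=1/16, S=3/10)
  d_2[P] = 13/80*1/16 + 19/40*3/16 + 1/16*1/16 + 3/10*1/4 = 57/320
  d_2[Q] = 13/80*1/2 + 19/40*1/2 + 1/16*3/8 + 3/10*7/16 = 303/640
  d_2[R] = 13/80*3/16 + 19/40*1/16 + 1/16*1/16 + 3/10*1/4 = 89/640
  d_2[S] = 13/80*1/4 + 19/40*1/4 + 1/16*1/2 + 3/10*1/16 = 67/320
d_2 = (P=57/320, Q=303/640, R=89/640, S=67/320)

Answer: 57/320 303/640 89/640 67/320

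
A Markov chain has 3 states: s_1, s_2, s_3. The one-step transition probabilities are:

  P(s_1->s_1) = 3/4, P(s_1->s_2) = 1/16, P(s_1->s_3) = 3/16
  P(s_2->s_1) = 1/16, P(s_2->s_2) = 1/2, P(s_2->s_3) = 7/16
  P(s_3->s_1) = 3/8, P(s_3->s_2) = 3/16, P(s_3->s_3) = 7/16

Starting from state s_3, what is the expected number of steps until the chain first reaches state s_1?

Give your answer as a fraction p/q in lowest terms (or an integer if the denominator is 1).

Answer: 176/51

Derivation:
Let h_i = expected steps to first reach s_1 from state i.
Boundary: h_s_1 = 0.
First-step equations for the other states:
  h_s_2 = 1 + 1/16*h_s_1 + 1/2*h_s_2 + 7/16*h_s_3
  h_s_3 = 1 + 3/8*h_s_1 + 3/16*h_s_2 + 7/16*h_s_3

Substituting h_s_1 = 0 and rearranging gives the linear system (I - Q) h = 1:
  [1/2, -7/16] . (h_s_2, h_s_3) = 1
  [-3/16, 9/16] . (h_s_2, h_s_3) = 1

Solving yields:
  h_s_2 = 256/51
  h_s_3 = 176/51

Starting state is s_3, so the expected hitting time is h_s_3 = 176/51.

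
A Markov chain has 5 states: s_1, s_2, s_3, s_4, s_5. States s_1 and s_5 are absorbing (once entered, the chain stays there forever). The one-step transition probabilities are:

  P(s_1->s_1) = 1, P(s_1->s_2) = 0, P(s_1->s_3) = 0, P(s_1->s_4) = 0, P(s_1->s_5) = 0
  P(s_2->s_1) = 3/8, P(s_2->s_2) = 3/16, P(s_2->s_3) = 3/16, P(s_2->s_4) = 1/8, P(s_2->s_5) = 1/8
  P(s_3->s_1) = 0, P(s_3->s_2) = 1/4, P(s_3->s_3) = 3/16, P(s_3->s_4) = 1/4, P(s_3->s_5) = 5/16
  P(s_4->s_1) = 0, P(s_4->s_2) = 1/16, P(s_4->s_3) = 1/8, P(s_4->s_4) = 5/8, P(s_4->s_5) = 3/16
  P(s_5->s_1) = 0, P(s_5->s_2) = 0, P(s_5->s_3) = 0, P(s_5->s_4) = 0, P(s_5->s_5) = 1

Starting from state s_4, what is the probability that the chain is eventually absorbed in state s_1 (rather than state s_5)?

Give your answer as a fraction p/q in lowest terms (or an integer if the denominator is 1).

Answer: 9/56

Derivation:
Let a_i = P(absorbed in s_1 | start in state i).
Boundary conditions: a_s_1 = 1, a_s_5 = 0.
For each transient state i, a_i = sum_j P(i->j) * a_j:
  a_s_2 = 3/8*a_s_1 + 3/16*a_s_2 + 3/16*a_s_3 + 1/8*a_s_4 + 1/8*a_s_5
  a_s_3 = 0*a_s_1 + 1/4*a_s_2 + 3/16*a_s_3 + 1/4*a_s_4 + 5/16*a_s_5
  a_s_4 = 0*a_s_1 + 1/16*a_s_2 + 1/8*a_s_3 + 5/8*a_s_4 + 3/16*a_s_5

Substituting a_s_1 = 1 and a_s_5 = 0, rearrange to (I - Q) a = r where r[i] = P(i -> s_1):
  [13/16, -3/16, -1/8] . (a_s_2, a_s_3, a_s_4) = 3/8
  [-1/4, 13/16, -1/4] . (a_s_2, a_s_3, a_s_4) = 0
  [-1/16, -1/8, 3/8] . (a_s_2, a_s_3, a_s_4) = 0

Solving yields:
  a_s_2 = 15/28
  a_s_3 = 3/14
  a_s_4 = 9/56

Starting state is s_4, so the absorption probability is a_s_4 = 9/56.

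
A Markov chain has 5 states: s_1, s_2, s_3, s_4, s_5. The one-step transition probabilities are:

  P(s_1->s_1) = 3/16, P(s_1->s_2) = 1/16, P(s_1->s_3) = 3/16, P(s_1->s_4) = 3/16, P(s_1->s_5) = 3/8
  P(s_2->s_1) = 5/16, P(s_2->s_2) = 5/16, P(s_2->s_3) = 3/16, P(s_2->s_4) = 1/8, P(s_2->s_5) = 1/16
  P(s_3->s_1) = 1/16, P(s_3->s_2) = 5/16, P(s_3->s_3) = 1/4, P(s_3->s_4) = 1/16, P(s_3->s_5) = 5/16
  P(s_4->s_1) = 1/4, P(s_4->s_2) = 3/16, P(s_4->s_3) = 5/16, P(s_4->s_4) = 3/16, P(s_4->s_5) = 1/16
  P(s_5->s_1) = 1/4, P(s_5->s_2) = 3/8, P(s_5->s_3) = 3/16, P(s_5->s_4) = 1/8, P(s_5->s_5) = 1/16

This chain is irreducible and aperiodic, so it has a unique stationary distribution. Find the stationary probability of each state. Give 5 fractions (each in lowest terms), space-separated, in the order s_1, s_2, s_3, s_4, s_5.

Answer: 14169/66887 17014/66887 14563/66887 8892/66887 12249/66887

Derivation:
The stationary distribution satisfies pi = pi * P, i.e.:
  pi_s_1 = 3/16*pi_s_1 + 5/16*pi_s_2 + 1/16*pi_s_3 + 1/4*pi_s_4 + 1/4*pi_s_5
  pi_s_2 = 1/16*pi_s_1 + 5/16*pi_s_2 + 5/16*pi_s_3 + 3/16*pi_s_4 + 3/8*pi_s_5
  pi_s_3 = 3/16*pi_s_1 + 3/16*pi_s_2 + 1/4*pi_s_3 + 5/16*pi_s_4 + 3/16*pi_s_5
  pi_s_4 = 3/16*pi_s_1 + 1/8*pi_s_2 + 1/16*pi_s_3 + 3/16*pi_s_4 + 1/8*pi_s_5
  pi_s_5 = 3/8*pi_s_1 + 1/16*pi_s_2 + 5/16*pi_s_3 + 1/16*pi_s_4 + 1/16*pi_s_5
with normalization: pi_s_1 + pi_s_2 + pi_s_3 + pi_s_4 + pi_s_5 = 1.

Using the first 4 balance equations plus normalization, the linear system A*pi = b is:
  [-13/16, 5/16, 1/16, 1/4, 1/4] . pi = 0
  [1/16, -11/16, 5/16, 3/16, 3/8] . pi = 0
  [3/16, 3/16, -3/4, 5/16, 3/16] . pi = 0
  [3/16, 1/8, 1/16, -13/16, 1/8] . pi = 0
  [1, 1, 1, 1, 1] . pi = 1

Solving yields:
  pi_s_1 = 14169/66887
  pi_s_2 = 17014/66887
  pi_s_3 = 14563/66887
  pi_s_4 = 8892/66887
  pi_s_5 = 12249/66887

Verification (pi * P):
  14169/66887*3/16 + 17014/66887*5/16 + 14563/66887*1/16 + 8892/66887*1/4 + 12249/66887*1/4 = 14169/66887 = pi_s_1  (ok)
  14169/66887*1/16 + 17014/66887*5/16 + 14563/66887*5/16 + 8892/66887*3/16 + 12249/66887*3/8 = 17014/66887 = pi_s_2  (ok)
  14169/66887*3/16 + 17014/66887*3/16 + 14563/66887*1/4 + 8892/66887*5/16 + 12249/66887*3/16 = 14563/66887 = pi_s_3  (ok)
  14169/66887*3/16 + 17014/66887*1/8 + 14563/66887*1/16 + 8892/66887*3/16 + 12249/66887*1/8 = 8892/66887 = pi_s_4  (ok)
  14169/66887*3/8 + 17014/66887*1/16 + 14563/66887*5/16 + 8892/66887*1/16 + 12249/66887*1/16 = 12249/66887 = pi_s_5  (ok)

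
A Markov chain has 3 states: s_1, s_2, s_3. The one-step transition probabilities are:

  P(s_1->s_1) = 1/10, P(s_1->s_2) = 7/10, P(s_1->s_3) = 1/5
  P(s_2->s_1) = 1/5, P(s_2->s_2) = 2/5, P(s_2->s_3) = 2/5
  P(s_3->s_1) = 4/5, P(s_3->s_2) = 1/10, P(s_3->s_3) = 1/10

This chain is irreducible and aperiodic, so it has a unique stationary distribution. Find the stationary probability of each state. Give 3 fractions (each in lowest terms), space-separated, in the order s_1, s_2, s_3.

The stationary distribution satisfies pi = pi * P, i.e.:
  pi_s_1 = 1/10*pi_s_1 + 1/5*pi_s_2 + 4/5*pi_s_3
  pi_s_2 = 7/10*pi_s_1 + 2/5*pi_s_2 + 1/10*pi_s_3
  pi_s_3 = 1/5*pi_s_1 + 2/5*pi_s_2 + 1/10*pi_s_3
with normalization: pi_s_1 + pi_s_2 + pi_s_3 = 1.

Using the first 2 balance equations plus normalization, the linear system A*pi = b is:
  [-9/10, 1/5, 4/5] . pi = 0
  [7/10, -3/5, 1/10] . pi = 0
  [1, 1, 1] . pi = 1

Solving yields:
  pi_s_1 = 10/31
  pi_s_2 = 13/31
  pi_s_3 = 8/31

Verification (pi * P):
  10/31*1/10 + 13/31*1/5 + 8/31*4/5 = 10/31 = pi_s_1  (ok)
  10/31*7/10 + 13/31*2/5 + 8/31*1/10 = 13/31 = pi_s_2  (ok)
  10/31*1/5 + 13/31*2/5 + 8/31*1/10 = 8/31 = pi_s_3  (ok)

Answer: 10/31 13/31 8/31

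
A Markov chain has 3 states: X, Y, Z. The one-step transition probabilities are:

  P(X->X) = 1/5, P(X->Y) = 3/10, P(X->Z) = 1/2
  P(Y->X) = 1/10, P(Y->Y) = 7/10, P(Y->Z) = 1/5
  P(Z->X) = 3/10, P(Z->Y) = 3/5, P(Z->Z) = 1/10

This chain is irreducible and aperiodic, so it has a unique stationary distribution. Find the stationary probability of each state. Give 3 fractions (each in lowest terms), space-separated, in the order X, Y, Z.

The stationary distribution satisfies pi = pi * P, i.e.:
  pi_X = 1/5*pi_X + 1/10*pi_Y + 3/10*pi_Z
  pi_Y = 3/10*pi_X + 7/10*pi_Y + 3/5*pi_Z
  pi_Z = 1/2*pi_X + 1/5*pi_Y + 1/10*pi_Z
with normalization: pi_X + pi_Y + pi_Z = 1.

Using the first 2 balance equations plus normalization, the linear system A*pi = b is:
  [-4/5, 1/10, 3/10] . pi = 0
  [3/10, -3/10, 3/5] . pi = 0
  [1, 1, 1] . pi = 1

Solving yields:
  pi_X = 5/31
  pi_Y = 19/31
  pi_Z = 7/31

Verification (pi * P):
  5/31*1/5 + 19/31*1/10 + 7/31*3/10 = 5/31 = pi_X  (ok)
  5/31*3/10 + 19/31*7/10 + 7/31*3/5 = 19/31 = pi_Y  (ok)
  5/31*1/2 + 19/31*1/5 + 7/31*1/10 = 7/31 = pi_Z  (ok)

Answer: 5/31 19/31 7/31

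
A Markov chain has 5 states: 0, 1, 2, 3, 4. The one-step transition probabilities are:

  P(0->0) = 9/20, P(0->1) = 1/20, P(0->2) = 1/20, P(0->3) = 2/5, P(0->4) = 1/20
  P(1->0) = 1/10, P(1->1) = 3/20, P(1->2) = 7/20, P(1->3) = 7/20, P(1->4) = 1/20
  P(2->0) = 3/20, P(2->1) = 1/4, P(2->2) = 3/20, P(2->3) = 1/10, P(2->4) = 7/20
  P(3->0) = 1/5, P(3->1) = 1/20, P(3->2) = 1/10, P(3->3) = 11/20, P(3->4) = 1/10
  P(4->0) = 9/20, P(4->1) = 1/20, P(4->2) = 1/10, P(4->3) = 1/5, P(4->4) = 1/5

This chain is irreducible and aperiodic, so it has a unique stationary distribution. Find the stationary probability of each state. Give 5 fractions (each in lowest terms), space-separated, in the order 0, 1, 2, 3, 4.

The stationary distribution satisfies pi = pi * P, i.e.:
  pi_0 = 9/20*pi_0 + 1/10*pi_1 + 3/20*pi_2 + 1/5*pi_3 + 9/20*pi_4
  pi_1 = 1/20*pi_0 + 3/20*pi_1 + 1/4*pi_2 + 1/20*pi_3 + 1/20*pi_4
  pi_2 = 1/20*pi_0 + 7/20*pi_1 + 3/20*pi_2 + 1/10*pi_3 + 1/10*pi_4
  pi_3 = 2/5*pi_0 + 7/20*pi_1 + 1/10*pi_2 + 11/20*pi_3 + 1/5*pi_4
  pi_4 = 1/20*pi_0 + 1/20*pi_1 + 7/20*pi_2 + 1/10*pi_3 + 1/5*pi_4
with normalization: pi_0 + pi_1 + pi_2 + pi_3 + pi_4 = 1.

Using the first 4 balance equations plus normalization, the linear system A*pi = b is:
  [-11/20, 1/10, 3/20, 1/5, 9/20] . pi = 0
  [1/20, -17/20, 1/4, 1/20, 1/20] . pi = 0
  [1/20, 7/20, -17/20, 1/10, 1/10] . pi = 0
  [2/5, 7/20, 1/10, -9/20, 1/5] . pi = 0
  [1, 1, 1, 1, 1] . pi = 1

Solving yields:
  pi_0 = 533/1844
  pi_1 = 37/461
  pi_2 = 205/1844
  pi_3 = 367/922
  pi_4 = 56/461

Verification (pi * P):
  533/1844*9/20 + 37/461*1/10 + 205/1844*3/20 + 367/922*1/5 + 56/461*9/20 = 533/1844 = pi_0  (ok)
  533/1844*1/20 + 37/461*3/20 + 205/1844*1/4 + 367/922*1/20 + 56/461*1/20 = 37/461 = pi_1  (ok)
  533/1844*1/20 + 37/461*7/20 + 205/1844*3/20 + 367/922*1/10 + 56/461*1/10 = 205/1844 = pi_2  (ok)
  533/1844*2/5 + 37/461*7/20 + 205/1844*1/10 + 367/922*11/20 + 56/461*1/5 = 367/922 = pi_3  (ok)
  533/1844*1/20 + 37/461*1/20 + 205/1844*7/20 + 367/922*1/10 + 56/461*1/5 = 56/461 = pi_4  (ok)

Answer: 533/1844 37/461 205/1844 367/922 56/461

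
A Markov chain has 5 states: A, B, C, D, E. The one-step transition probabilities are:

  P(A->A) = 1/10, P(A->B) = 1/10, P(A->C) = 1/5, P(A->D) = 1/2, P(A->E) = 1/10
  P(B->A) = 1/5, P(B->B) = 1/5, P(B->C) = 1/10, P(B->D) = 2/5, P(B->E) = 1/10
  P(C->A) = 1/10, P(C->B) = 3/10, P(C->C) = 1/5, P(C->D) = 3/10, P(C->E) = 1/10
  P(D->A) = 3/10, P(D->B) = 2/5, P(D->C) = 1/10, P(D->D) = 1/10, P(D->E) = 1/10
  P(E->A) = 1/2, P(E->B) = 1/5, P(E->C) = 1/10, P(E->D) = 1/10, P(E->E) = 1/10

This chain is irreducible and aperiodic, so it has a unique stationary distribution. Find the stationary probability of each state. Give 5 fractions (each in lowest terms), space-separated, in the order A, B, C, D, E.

Answer: 721/3230 403/1615 439/3230 941/3230 1/10

Derivation:
The stationary distribution satisfies pi = pi * P, i.e.:
  pi_A = 1/10*pi_A + 1/5*pi_B + 1/10*pi_C + 3/10*pi_D + 1/2*pi_E
  pi_B = 1/10*pi_A + 1/5*pi_B + 3/10*pi_C + 2/5*pi_D + 1/5*pi_E
  pi_C = 1/5*pi_A + 1/10*pi_B + 1/5*pi_C + 1/10*pi_D + 1/10*pi_E
  pi_D = 1/2*pi_A + 2/5*pi_B + 3/10*pi_C + 1/10*pi_D + 1/10*pi_E
  pi_E = 1/10*pi_A + 1/10*pi_B + 1/10*pi_C + 1/10*pi_D + 1/10*pi_E
with normalization: pi_A + pi_B + pi_C + pi_D + pi_E = 1.

Using the first 4 balance equations plus normalization, the linear system A*pi = b is:
  [-9/10, 1/5, 1/10, 3/10, 1/2] . pi = 0
  [1/10, -4/5, 3/10, 2/5, 1/5] . pi = 0
  [1/5, 1/10, -4/5, 1/10, 1/10] . pi = 0
  [1/2, 2/5, 3/10, -9/10, 1/10] . pi = 0
  [1, 1, 1, 1, 1] . pi = 1

Solving yields:
  pi_A = 721/3230
  pi_B = 403/1615
  pi_C = 439/3230
  pi_D = 941/3230
  pi_E = 1/10

Verification (pi * P):
  721/3230*1/10 + 403/1615*1/5 + 439/3230*1/10 + 941/3230*3/10 + 1/10*1/2 = 721/3230 = pi_A  (ok)
  721/3230*1/10 + 403/1615*1/5 + 439/3230*3/10 + 941/3230*2/5 + 1/10*1/5 = 403/1615 = pi_B  (ok)
  721/3230*1/5 + 403/1615*1/10 + 439/3230*1/5 + 941/3230*1/10 + 1/10*1/10 = 439/3230 = pi_C  (ok)
  721/3230*1/2 + 403/1615*2/5 + 439/3230*3/10 + 941/3230*1/10 + 1/10*1/10 = 941/3230 = pi_D  (ok)
  721/3230*1/10 + 403/1615*1/10 + 439/3230*1/10 + 941/3230*1/10 + 1/10*1/10 = 1/10 = pi_E  (ok)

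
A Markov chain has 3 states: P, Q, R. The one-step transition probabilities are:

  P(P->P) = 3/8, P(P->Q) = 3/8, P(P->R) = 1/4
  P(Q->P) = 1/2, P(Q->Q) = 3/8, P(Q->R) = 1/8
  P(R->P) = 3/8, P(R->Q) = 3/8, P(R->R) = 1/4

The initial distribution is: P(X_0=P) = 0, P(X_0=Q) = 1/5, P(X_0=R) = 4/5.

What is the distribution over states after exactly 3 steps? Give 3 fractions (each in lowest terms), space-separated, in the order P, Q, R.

Answer: 27/64 3/8 13/64

Derivation:
Propagating the distribution step by step (d_{t+1} = d_t * P):
d_0 = (P=0, Q=1/5, R=4/5)
  d_1[P] = 0*3/8 + 1/5*1/2 + 4/5*3/8 = 2/5
  d_1[Q] = 0*3/8 + 1/5*3/8 + 4/5*3/8 = 3/8
  d_1[R] = 0*1/4 + 1/5*1/8 + 4/5*1/4 = 9/40
d_1 = (P=2/5, Q=3/8, R=9/40)
  d_2[P] = 2/5*3/8 + 3/8*1/2 + 9/40*3/8 = 27/64
  d_2[Q] = 2/5*3/8 + 3/8*3/8 + 9/40*3/8 = 3/8
  d_2[R] = 2/5*1/4 + 3/8*1/8 + 9/40*1/4 = 13/64
d_2 = (P=27/64, Q=3/8, R=13/64)
  d_3[P] = 27/64*3/8 + 3/8*1/2 + 13/64*3/8 = 27/64
  d_3[Q] = 27/64*3/8 + 3/8*3/8 + 13/64*3/8 = 3/8
  d_3[R] = 27/64*1/4 + 3/8*1/8 + 13/64*1/4 = 13/64
d_3 = (P=27/64, Q=3/8, R=13/64)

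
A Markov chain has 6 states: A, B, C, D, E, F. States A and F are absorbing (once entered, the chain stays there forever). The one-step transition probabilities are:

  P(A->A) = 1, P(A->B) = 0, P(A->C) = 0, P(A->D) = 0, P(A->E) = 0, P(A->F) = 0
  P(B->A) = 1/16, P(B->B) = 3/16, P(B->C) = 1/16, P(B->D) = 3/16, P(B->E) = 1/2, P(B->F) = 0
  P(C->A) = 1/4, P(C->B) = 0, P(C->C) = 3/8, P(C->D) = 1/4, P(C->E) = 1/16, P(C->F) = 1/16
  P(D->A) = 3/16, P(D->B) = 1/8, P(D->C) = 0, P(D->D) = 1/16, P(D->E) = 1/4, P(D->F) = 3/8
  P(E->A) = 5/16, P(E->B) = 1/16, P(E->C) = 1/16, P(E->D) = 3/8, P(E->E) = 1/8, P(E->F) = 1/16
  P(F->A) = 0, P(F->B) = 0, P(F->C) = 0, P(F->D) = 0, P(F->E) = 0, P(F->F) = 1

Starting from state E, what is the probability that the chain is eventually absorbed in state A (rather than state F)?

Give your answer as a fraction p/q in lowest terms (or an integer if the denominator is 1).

Let a_i = P(absorbed in A | start in state i).
Boundary conditions: a_A = 1, a_F = 0.
For each transient state i, a_i = sum_j P(i->j) * a_j:
  a_B = 1/16*a_A + 3/16*a_B + 1/16*a_C + 3/16*a_D + 1/2*a_E + 0*a_F
  a_C = 1/4*a_A + 0*a_B + 3/8*a_C + 1/4*a_D + 1/16*a_E + 1/16*a_F
  a_D = 3/16*a_A + 1/8*a_B + 0*a_C + 1/16*a_D + 1/4*a_E + 3/8*a_F
  a_E = 5/16*a_A + 1/16*a_B + 1/16*a_C + 3/8*a_D + 1/8*a_E + 1/16*a_F

Substituting a_A = 1 and a_F = 0, rearrange to (I - Q) a = r where r[i] = P(i -> A):
  [13/16, -1/16, -3/16, -1/2] . (a_B, a_C, a_D, a_E) = 1/16
  [0, 5/8, -1/4, -1/16] . (a_B, a_C, a_D, a_E) = 1/4
  [-1/8, 0, 15/16, -1/4] . (a_B, a_C, a_D, a_E) = 3/16
  [-1/16, -1/16, -3/8, 7/8] . (a_B, a_C, a_D, a_E) = 5/16

Solving yields:
  a_B = 12829/20444
  a_C = 13215/20444
  a_D = 4653/10222
  a_E = 6575/10222

Starting state is E, so the absorption probability is a_E = 6575/10222.

Answer: 6575/10222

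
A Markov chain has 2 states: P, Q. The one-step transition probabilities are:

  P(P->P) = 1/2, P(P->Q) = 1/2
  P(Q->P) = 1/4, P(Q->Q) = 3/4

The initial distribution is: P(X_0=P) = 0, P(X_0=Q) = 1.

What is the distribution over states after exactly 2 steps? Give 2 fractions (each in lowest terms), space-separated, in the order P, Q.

Answer: 5/16 11/16

Derivation:
Propagating the distribution step by step (d_{t+1} = d_t * P):
d_0 = (P=0, Q=1)
  d_1[P] = 0*1/2 + 1*1/4 = 1/4
  d_1[Q] = 0*1/2 + 1*3/4 = 3/4
d_1 = (P=1/4, Q=3/4)
  d_2[P] = 1/4*1/2 + 3/4*1/4 = 5/16
  d_2[Q] = 1/4*1/2 + 3/4*3/4 = 11/16
d_2 = (P=5/16, Q=11/16)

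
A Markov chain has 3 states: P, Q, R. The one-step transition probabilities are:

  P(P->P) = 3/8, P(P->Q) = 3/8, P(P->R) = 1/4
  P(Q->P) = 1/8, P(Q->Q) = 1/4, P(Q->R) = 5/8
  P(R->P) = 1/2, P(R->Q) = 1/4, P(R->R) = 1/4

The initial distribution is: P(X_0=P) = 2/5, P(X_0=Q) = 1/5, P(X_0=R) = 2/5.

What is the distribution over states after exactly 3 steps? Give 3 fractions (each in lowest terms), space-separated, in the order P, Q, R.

Propagating the distribution step by step (d_{t+1} = d_t * P):
d_0 = (P=2/5, Q=1/5, R=2/5)
  d_1[P] = 2/5*3/8 + 1/5*1/8 + 2/5*1/2 = 3/8
  d_1[Q] = 2/5*3/8 + 1/5*1/4 + 2/5*1/4 = 3/10
  d_1[R] = 2/5*1/4 + 1/5*5/8 + 2/5*1/4 = 13/40
d_1 = (P=3/8, Q=3/10, R=13/40)
  d_2[P] = 3/8*3/8 + 3/10*1/8 + 13/40*1/2 = 109/320
  d_2[Q] = 3/8*3/8 + 3/10*1/4 + 13/40*1/4 = 19/64
  d_2[R] = 3/8*1/4 + 3/10*5/8 + 13/40*1/4 = 29/80
d_2 = (P=109/320, Q=19/64, R=29/80)
  d_3[P] = 109/320*3/8 + 19/64*1/8 + 29/80*1/2 = 443/1280
  d_3[Q] = 109/320*3/8 + 19/64*1/4 + 29/80*1/4 = 749/2560
  d_3[R] = 109/320*1/4 + 19/64*5/8 + 29/80*1/4 = 185/512
d_3 = (P=443/1280, Q=749/2560, R=185/512)

Answer: 443/1280 749/2560 185/512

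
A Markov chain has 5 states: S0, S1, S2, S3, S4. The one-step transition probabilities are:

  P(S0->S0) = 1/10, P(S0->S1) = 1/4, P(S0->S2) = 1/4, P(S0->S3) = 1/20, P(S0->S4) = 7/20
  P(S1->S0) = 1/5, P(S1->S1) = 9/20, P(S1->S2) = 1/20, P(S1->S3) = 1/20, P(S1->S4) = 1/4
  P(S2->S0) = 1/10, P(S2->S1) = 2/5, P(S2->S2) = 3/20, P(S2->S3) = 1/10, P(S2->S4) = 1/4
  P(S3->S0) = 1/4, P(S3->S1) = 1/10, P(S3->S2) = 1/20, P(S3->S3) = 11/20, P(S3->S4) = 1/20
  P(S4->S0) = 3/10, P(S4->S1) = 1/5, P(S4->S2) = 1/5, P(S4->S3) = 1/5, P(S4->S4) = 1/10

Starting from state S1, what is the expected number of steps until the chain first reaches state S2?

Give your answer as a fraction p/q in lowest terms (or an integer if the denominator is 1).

Answer: 13195/1619

Derivation:
Let h_i = expected steps to first reach S2 from state i.
Boundary: h_S2 = 0.
First-step equations for the other states:
  h_S0 = 1 + 1/10*h_S0 + 1/4*h_S1 + 1/4*h_S2 + 1/20*h_S3 + 7/20*h_S4
  h_S1 = 1 + 1/5*h_S0 + 9/20*h_S1 + 1/20*h_S2 + 1/20*h_S3 + 1/4*h_S4
  h_S3 = 1 + 1/4*h_S0 + 1/10*h_S1 + 1/20*h_S2 + 11/20*h_S3 + 1/20*h_S4
  h_S4 = 1 + 3/10*h_S0 + 1/5*h_S1 + 1/5*h_S2 + 1/5*h_S3 + 1/10*h_S4

Substituting h_S2 = 0 and rearranging gives the linear system (I - Q) h = 1:
  [9/10, -1/4, -1/20, -7/20] . (h_S0, h_S1, h_S3, h_S4) = 1
  [-1/5, 11/20, -1/20, -1/4] . (h_S0, h_S1, h_S3, h_S4) = 1
  [-1/4, -1/10, 9/20, -1/20] . (h_S0, h_S1, h_S3, h_S4) = 1
  [-3/10, -1/5, -1/5, 9/10] . (h_S0, h_S1, h_S3, h_S4) = 1

Solving yields:
  h_S0 = 10625/1619
  h_S1 = 13195/1619
  h_S3 = 13690/1619
  h_S4 = 11315/1619

Starting state is S1, so the expected hitting time is h_S1 = 13195/1619.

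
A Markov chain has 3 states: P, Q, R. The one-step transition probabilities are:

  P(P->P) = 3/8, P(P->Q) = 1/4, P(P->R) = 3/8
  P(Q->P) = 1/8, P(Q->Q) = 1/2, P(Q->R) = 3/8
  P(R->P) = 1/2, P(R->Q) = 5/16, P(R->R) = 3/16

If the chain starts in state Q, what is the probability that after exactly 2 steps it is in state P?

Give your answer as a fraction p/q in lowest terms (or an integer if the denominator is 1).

Computing P^2 by repeated multiplication:
P^1 =
  P: [3/8, 1/4, 3/8]
  Q: [1/8, 1/2, 3/8]
  R: [1/2, 5/16, 3/16]
P^2 =
  P: [23/64, 43/128, 39/128]
  Q: [19/64, 51/128, 39/128]
  R: [41/128, 87/256, 87/256]

(P^2)[Q -> P] = 19/64

Answer: 19/64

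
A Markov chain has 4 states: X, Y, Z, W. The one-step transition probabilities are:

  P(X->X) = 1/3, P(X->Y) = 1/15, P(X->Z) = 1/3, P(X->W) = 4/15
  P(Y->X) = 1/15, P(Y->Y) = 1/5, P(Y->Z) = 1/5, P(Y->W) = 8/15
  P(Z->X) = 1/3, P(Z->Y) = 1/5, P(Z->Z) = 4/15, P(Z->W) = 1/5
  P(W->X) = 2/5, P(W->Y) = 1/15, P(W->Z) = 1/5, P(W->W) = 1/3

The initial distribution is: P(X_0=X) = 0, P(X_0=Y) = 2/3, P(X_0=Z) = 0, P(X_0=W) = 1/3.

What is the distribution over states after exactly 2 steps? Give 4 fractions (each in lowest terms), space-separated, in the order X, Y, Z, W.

Answer: 218/675 77/675 32/135 44/135

Derivation:
Propagating the distribution step by step (d_{t+1} = d_t * P):
d_0 = (X=0, Y=2/3, Z=0, W=1/3)
  d_1[X] = 0*1/3 + 2/3*1/15 + 0*1/3 + 1/3*2/5 = 8/45
  d_1[Y] = 0*1/15 + 2/3*1/5 + 0*1/5 + 1/3*1/15 = 7/45
  d_1[Z] = 0*1/3 + 2/3*1/5 + 0*4/15 + 1/3*1/5 = 1/5
  d_1[W] = 0*4/15 + 2/3*8/15 + 0*1/5 + 1/3*1/3 = 7/15
d_1 = (X=8/45, Y=7/45, Z=1/5, W=7/15)
  d_2[X] = 8/45*1/3 + 7/45*1/15 + 1/5*1/3 + 7/15*2/5 = 218/675
  d_2[Y] = 8/45*1/15 + 7/45*1/5 + 1/5*1/5 + 7/15*1/15 = 77/675
  d_2[Z] = 8/45*1/3 + 7/45*1/5 + 1/5*4/15 + 7/15*1/5 = 32/135
  d_2[W] = 8/45*4/15 + 7/45*8/15 + 1/5*1/5 + 7/15*1/3 = 44/135
d_2 = (X=218/675, Y=77/675, Z=32/135, W=44/135)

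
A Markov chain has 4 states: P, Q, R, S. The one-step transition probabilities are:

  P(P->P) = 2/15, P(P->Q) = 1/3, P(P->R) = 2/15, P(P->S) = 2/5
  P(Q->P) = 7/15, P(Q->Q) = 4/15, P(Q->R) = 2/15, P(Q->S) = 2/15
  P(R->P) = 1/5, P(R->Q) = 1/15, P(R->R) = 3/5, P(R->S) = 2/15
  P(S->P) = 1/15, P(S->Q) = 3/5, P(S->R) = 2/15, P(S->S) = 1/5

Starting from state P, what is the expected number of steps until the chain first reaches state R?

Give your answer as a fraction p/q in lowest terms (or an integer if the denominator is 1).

Answer: 15/2

Derivation:
Let h_i = expected steps to first reach R from state i.
Boundary: h_R = 0.
First-step equations for the other states:
  h_P = 1 + 2/15*h_P + 1/3*h_Q + 2/15*h_R + 2/5*h_S
  h_Q = 1 + 7/15*h_P + 4/15*h_Q + 2/15*h_R + 2/15*h_S
  h_S = 1 + 1/15*h_P + 3/5*h_Q + 2/15*h_R + 1/5*h_S

Substituting h_R = 0 and rearranging gives the linear system (I - Q) h = 1:
  [13/15, -1/3, -2/5] . (h_P, h_Q, h_S) = 1
  [-7/15, 11/15, -2/15] . (h_P, h_Q, h_S) = 1
  [-1/15, -3/5, 4/5] . (h_P, h_Q, h_S) = 1

Solving yields:
  h_P = 15/2
  h_Q = 15/2
  h_S = 15/2

Starting state is P, so the expected hitting time is h_P = 15/2.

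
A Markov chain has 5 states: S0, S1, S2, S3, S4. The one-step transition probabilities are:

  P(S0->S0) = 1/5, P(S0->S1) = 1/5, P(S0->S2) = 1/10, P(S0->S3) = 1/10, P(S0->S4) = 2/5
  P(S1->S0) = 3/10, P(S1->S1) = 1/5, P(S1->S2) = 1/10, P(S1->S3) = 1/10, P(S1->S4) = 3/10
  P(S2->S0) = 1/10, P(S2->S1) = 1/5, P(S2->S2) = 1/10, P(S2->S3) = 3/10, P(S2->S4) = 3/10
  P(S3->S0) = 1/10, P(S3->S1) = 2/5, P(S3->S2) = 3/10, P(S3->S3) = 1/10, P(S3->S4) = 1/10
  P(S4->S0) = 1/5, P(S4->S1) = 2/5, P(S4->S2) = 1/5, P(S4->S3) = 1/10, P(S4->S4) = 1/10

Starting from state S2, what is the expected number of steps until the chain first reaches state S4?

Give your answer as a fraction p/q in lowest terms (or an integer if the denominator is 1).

Answer: 1405/393

Derivation:
Let h_i = expected steps to first reach S4 from state i.
Boundary: h_S4 = 0.
First-step equations for the other states:
  h_S0 = 1 + 1/5*h_S0 + 1/5*h_S1 + 1/10*h_S2 + 1/10*h_S3 + 2/5*h_S4
  h_S1 = 1 + 3/10*h_S0 + 1/5*h_S1 + 1/10*h_S2 + 1/10*h_S3 + 3/10*h_S4
  h_S2 = 1 + 1/10*h_S0 + 1/5*h_S1 + 1/10*h_S2 + 3/10*h_S3 + 3/10*h_S4
  h_S3 = 1 + 1/10*h_S0 + 2/5*h_S1 + 3/10*h_S2 + 1/10*h_S3 + 1/10*h_S4

Substituting h_S4 = 0 and rearranging gives the linear system (I - Q) h = 1:
  [4/5, -1/5, -1/10, -1/10] . (h_S0, h_S1, h_S2, h_S3) = 1
  [-3/10, 4/5, -1/10, -1/10] . (h_S0, h_S1, h_S2, h_S3) = 1
  [-1/10, -1/5, 9/10, -3/10] . (h_S0, h_S1, h_S2, h_S3) = 1
  [-1/10, -2/5, -3/10, 9/10] . (h_S0, h_S1, h_S2, h_S3) = 1

Solving yields:
  h_S0 = 400/131
  h_S1 = 440/131
  h_S2 = 1405/393
  h_S3 = 1625/393

Starting state is S2, so the expected hitting time is h_S2 = 1405/393.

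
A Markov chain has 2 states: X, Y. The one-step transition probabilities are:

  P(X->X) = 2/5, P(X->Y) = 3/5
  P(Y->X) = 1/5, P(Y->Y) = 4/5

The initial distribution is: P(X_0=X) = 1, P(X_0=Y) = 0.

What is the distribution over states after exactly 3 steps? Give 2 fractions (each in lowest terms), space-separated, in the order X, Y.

Propagating the distribution step by step (d_{t+1} = d_t * P):
d_0 = (X=1, Y=0)
  d_1[X] = 1*2/5 + 0*1/5 = 2/5
  d_1[Y] = 1*3/5 + 0*4/5 = 3/5
d_1 = (X=2/5, Y=3/5)
  d_2[X] = 2/5*2/5 + 3/5*1/5 = 7/25
  d_2[Y] = 2/5*3/5 + 3/5*4/5 = 18/25
d_2 = (X=7/25, Y=18/25)
  d_3[X] = 7/25*2/5 + 18/25*1/5 = 32/125
  d_3[Y] = 7/25*3/5 + 18/25*4/5 = 93/125
d_3 = (X=32/125, Y=93/125)

Answer: 32/125 93/125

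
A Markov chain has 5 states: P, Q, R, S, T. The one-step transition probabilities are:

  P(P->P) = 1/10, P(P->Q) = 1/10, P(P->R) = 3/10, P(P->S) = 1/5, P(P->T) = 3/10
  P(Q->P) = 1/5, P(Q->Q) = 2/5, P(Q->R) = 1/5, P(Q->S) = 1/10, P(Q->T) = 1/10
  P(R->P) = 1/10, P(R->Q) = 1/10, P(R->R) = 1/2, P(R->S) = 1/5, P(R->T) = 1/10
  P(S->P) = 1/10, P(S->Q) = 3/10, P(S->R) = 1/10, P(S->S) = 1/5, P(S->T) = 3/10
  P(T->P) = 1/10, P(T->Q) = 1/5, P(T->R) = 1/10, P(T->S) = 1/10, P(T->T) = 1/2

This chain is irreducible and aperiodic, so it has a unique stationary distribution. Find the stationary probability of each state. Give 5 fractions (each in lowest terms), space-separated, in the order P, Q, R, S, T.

Answer: 91/744 83/372 91/372 113/744 8/31

Derivation:
The stationary distribution satisfies pi = pi * P, i.e.:
  pi_P = 1/10*pi_P + 1/5*pi_Q + 1/10*pi_R + 1/10*pi_S + 1/10*pi_T
  pi_Q = 1/10*pi_P + 2/5*pi_Q + 1/10*pi_R + 3/10*pi_S + 1/5*pi_T
  pi_R = 3/10*pi_P + 1/5*pi_Q + 1/2*pi_R + 1/10*pi_S + 1/10*pi_T
  pi_S = 1/5*pi_P + 1/10*pi_Q + 1/5*pi_R + 1/5*pi_S + 1/10*pi_T
  pi_T = 3/10*pi_P + 1/10*pi_Q + 1/10*pi_R + 3/10*pi_S + 1/2*pi_T
with normalization: pi_P + pi_Q + pi_R + pi_S + pi_T = 1.

Using the first 4 balance equations plus normalization, the linear system A*pi = b is:
  [-9/10, 1/5, 1/10, 1/10, 1/10] . pi = 0
  [1/10, -3/5, 1/10, 3/10, 1/5] . pi = 0
  [3/10, 1/5, -1/2, 1/10, 1/10] . pi = 0
  [1/5, 1/10, 1/5, -4/5, 1/10] . pi = 0
  [1, 1, 1, 1, 1] . pi = 1

Solving yields:
  pi_P = 91/744
  pi_Q = 83/372
  pi_R = 91/372
  pi_S = 113/744
  pi_T = 8/31

Verification (pi * P):
  91/744*1/10 + 83/372*1/5 + 91/372*1/10 + 113/744*1/10 + 8/31*1/10 = 91/744 = pi_P  (ok)
  91/744*1/10 + 83/372*2/5 + 91/372*1/10 + 113/744*3/10 + 8/31*1/5 = 83/372 = pi_Q  (ok)
  91/744*3/10 + 83/372*1/5 + 91/372*1/2 + 113/744*1/10 + 8/31*1/10 = 91/372 = pi_R  (ok)
  91/744*1/5 + 83/372*1/10 + 91/372*1/5 + 113/744*1/5 + 8/31*1/10 = 113/744 = pi_S  (ok)
  91/744*3/10 + 83/372*1/10 + 91/372*1/10 + 113/744*3/10 + 8/31*1/2 = 8/31 = pi_T  (ok)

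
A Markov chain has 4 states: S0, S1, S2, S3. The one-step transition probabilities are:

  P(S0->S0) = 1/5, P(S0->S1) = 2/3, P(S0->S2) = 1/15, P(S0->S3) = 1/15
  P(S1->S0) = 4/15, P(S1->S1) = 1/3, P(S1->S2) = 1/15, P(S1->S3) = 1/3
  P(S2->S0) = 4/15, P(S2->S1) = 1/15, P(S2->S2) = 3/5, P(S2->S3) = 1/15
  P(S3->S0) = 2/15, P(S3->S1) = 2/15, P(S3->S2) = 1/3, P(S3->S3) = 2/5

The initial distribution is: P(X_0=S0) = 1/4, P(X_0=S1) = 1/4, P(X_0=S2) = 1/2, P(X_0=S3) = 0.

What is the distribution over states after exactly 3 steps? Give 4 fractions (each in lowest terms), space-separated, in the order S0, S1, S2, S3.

Propagating the distribution step by step (d_{t+1} = d_t * P):
d_0 = (S0=1/4, S1=1/4, S2=1/2, S3=0)
  d_1[S0] = 1/4*1/5 + 1/4*4/15 + 1/2*4/15 + 0*2/15 = 1/4
  d_1[S1] = 1/4*2/3 + 1/4*1/3 + 1/2*1/15 + 0*2/15 = 17/60
  d_1[S2] = 1/4*1/15 + 1/4*1/15 + 1/2*3/5 + 0*1/3 = 1/3
  d_1[S3] = 1/4*1/15 + 1/4*1/3 + 1/2*1/15 + 0*2/5 = 2/15
d_1 = (S0=1/4, S1=17/60, S2=1/3, S3=2/15)
  d_2[S0] = 1/4*1/5 + 17/60*4/15 + 1/3*4/15 + 2/15*2/15 = 209/900
  d_2[S1] = 1/4*2/3 + 17/60*1/3 + 1/3*1/15 + 2/15*2/15 = 271/900
  d_2[S2] = 1/4*1/15 + 17/60*1/15 + 1/3*3/5 + 2/15*1/3 = 7/25
  d_2[S3] = 1/4*1/15 + 17/60*1/3 + 1/3*1/15 + 2/15*2/5 = 14/75
d_2 = (S0=209/900, S1=271/900, S2=7/25, S3=14/75)
  d_3[S0] = 209/900*1/5 + 271/900*4/15 + 7/25*4/15 + 14/75*2/15 = 611/2700
  d_3[S1] = 209/900*2/3 + 271/900*1/3 + 7/25*1/15 + 14/75*2/15 = 4033/13500
  d_3[S2] = 209/900*1/15 + 271/900*1/15 + 7/25*3/5 + 14/75*1/3 = 299/1125
  d_3[S3] = 209/900*1/15 + 271/900*1/3 + 7/25*1/15 + 14/75*2/5 = 706/3375
d_3 = (S0=611/2700, S1=4033/13500, S2=299/1125, S3=706/3375)

Answer: 611/2700 4033/13500 299/1125 706/3375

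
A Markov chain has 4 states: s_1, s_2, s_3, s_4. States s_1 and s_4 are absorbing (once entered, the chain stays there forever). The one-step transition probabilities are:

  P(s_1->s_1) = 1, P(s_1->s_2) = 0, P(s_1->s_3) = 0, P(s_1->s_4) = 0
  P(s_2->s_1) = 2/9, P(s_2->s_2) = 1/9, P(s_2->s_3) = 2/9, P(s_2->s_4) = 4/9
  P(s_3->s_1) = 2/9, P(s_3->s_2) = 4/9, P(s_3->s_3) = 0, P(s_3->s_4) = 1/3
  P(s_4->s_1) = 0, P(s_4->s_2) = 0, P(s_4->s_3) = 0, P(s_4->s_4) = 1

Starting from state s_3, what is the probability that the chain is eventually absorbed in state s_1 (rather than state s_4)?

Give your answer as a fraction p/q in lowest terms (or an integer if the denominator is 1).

Let a_i = P(absorbed in s_1 | start in state i).
Boundary conditions: a_s_1 = 1, a_s_4 = 0.
For each transient state i, a_i = sum_j P(i->j) * a_j:
  a_s_2 = 2/9*a_s_1 + 1/9*a_s_2 + 2/9*a_s_3 + 4/9*a_s_4
  a_s_3 = 2/9*a_s_1 + 4/9*a_s_2 + 0*a_s_3 + 1/3*a_s_4

Substituting a_s_1 = 1 and a_s_4 = 0, rearrange to (I - Q) a = r where r[i] = P(i -> s_1):
  [8/9, -2/9] . (a_s_2, a_s_3) = 2/9
  [-4/9, 1] . (a_s_2, a_s_3) = 2/9

Solving yields:
  a_s_2 = 11/32
  a_s_3 = 3/8

Starting state is s_3, so the absorption probability is a_s_3 = 3/8.

Answer: 3/8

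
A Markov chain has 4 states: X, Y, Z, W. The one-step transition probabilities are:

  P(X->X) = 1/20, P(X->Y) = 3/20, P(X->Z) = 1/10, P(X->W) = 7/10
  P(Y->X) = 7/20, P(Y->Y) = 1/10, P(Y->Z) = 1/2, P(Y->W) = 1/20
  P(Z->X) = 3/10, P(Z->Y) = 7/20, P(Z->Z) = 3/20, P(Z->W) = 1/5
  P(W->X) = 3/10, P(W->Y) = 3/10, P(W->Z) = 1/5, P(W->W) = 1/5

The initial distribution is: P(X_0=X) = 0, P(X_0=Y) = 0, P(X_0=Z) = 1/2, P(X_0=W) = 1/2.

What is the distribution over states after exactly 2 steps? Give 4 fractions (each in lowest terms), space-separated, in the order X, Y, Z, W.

Answer: 193/800 159/800 207/800 241/800

Derivation:
Propagating the distribution step by step (d_{t+1} = d_t * P):
d_0 = (X=0, Y=0, Z=1/2, W=1/2)
  d_1[X] = 0*1/20 + 0*7/20 + 1/2*3/10 + 1/2*3/10 = 3/10
  d_1[Y] = 0*3/20 + 0*1/10 + 1/2*7/20 + 1/2*3/10 = 13/40
  d_1[Z] = 0*1/10 + 0*1/2 + 1/2*3/20 + 1/2*1/5 = 7/40
  d_1[W] = 0*7/10 + 0*1/20 + 1/2*1/5 + 1/2*1/5 = 1/5
d_1 = (X=3/10, Y=13/40, Z=7/40, W=1/5)
  d_2[X] = 3/10*1/20 + 13/40*7/20 + 7/40*3/10 + 1/5*3/10 = 193/800
  d_2[Y] = 3/10*3/20 + 13/40*1/10 + 7/40*7/20 + 1/5*3/10 = 159/800
  d_2[Z] = 3/10*1/10 + 13/40*1/2 + 7/40*3/20 + 1/5*1/5 = 207/800
  d_2[W] = 3/10*7/10 + 13/40*1/20 + 7/40*1/5 + 1/5*1/5 = 241/800
d_2 = (X=193/800, Y=159/800, Z=207/800, W=241/800)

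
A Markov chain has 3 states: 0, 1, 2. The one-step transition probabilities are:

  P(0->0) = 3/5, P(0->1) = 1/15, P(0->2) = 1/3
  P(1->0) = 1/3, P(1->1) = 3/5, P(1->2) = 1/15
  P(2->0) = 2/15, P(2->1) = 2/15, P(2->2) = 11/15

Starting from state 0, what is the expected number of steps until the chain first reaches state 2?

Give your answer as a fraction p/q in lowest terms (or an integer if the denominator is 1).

Answer: 105/31

Derivation:
Let h_i = expected steps to first reach 2 from state i.
Boundary: h_2 = 0.
First-step equations for the other states:
  h_0 = 1 + 3/5*h_0 + 1/15*h_1 + 1/3*h_2
  h_1 = 1 + 1/3*h_0 + 3/5*h_1 + 1/15*h_2

Substituting h_2 = 0 and rearranging gives the linear system (I - Q) h = 1:
  [2/5, -1/15] . (h_0, h_1) = 1
  [-1/3, 2/5] . (h_0, h_1) = 1

Solving yields:
  h_0 = 105/31
  h_1 = 165/31

Starting state is 0, so the expected hitting time is h_0 = 105/31.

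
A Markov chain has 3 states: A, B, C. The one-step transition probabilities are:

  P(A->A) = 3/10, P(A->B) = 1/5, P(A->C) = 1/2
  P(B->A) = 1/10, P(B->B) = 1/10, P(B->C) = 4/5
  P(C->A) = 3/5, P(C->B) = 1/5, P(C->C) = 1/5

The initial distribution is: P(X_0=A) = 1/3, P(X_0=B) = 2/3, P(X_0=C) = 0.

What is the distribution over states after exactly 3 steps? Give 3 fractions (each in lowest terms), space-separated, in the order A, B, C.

Answer: 217/600 68/375 457/1000

Derivation:
Propagating the distribution step by step (d_{t+1} = d_t * P):
d_0 = (A=1/3, B=2/3, C=0)
  d_1[A] = 1/3*3/10 + 2/3*1/10 + 0*3/5 = 1/6
  d_1[B] = 1/3*1/5 + 2/3*1/10 + 0*1/5 = 2/15
  d_1[C] = 1/3*1/2 + 2/3*4/5 + 0*1/5 = 7/10
d_1 = (A=1/6, B=2/15, C=7/10)
  d_2[A] = 1/6*3/10 + 2/15*1/10 + 7/10*3/5 = 29/60
  d_2[B] = 1/6*1/5 + 2/15*1/10 + 7/10*1/5 = 14/75
  d_2[C] = 1/6*1/2 + 2/15*4/5 + 7/10*1/5 = 33/100
d_2 = (A=29/60, B=14/75, C=33/100)
  d_3[A] = 29/60*3/10 + 14/75*1/10 + 33/100*3/5 = 217/600
  d_3[B] = 29/60*1/5 + 14/75*1/10 + 33/100*1/5 = 68/375
  d_3[C] = 29/60*1/2 + 14/75*4/5 + 33/100*1/5 = 457/1000
d_3 = (A=217/600, B=68/375, C=457/1000)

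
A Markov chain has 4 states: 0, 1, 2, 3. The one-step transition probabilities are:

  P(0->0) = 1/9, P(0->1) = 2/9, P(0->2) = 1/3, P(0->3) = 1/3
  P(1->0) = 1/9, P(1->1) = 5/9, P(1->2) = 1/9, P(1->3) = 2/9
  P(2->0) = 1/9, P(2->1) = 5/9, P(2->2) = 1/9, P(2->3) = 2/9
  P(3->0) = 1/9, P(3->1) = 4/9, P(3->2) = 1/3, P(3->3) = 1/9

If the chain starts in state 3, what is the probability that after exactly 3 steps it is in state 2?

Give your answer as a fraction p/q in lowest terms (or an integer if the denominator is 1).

Computing P^3 by repeated multiplication:
P^1 =
  0: [1/9, 2/9, 1/3, 1/3]
  1: [1/9, 5/9, 1/9, 2/9]
  2: [1/9, 5/9, 1/9, 2/9]
  3: [1/9, 4/9, 1/3, 1/9]
P^2 =
  0: [1/9, 13/27, 17/81, 16/81]
  1: [1/9, 40/81, 5/27, 17/81]
  2: [1/9, 40/81, 5/27, 17/81]
  3: [1/9, 41/81, 13/81, 2/9]
P^3 =
  0: [1/9, 362/729, 131/729, 155/729]
  1: [1/9, 361/729, 133/729, 154/729]
  2: [1/9, 361/729, 133/729, 154/729]
  3: [1/9, 40/81, 5/27, 17/81]

(P^3)[3 -> 2] = 5/27

Answer: 5/27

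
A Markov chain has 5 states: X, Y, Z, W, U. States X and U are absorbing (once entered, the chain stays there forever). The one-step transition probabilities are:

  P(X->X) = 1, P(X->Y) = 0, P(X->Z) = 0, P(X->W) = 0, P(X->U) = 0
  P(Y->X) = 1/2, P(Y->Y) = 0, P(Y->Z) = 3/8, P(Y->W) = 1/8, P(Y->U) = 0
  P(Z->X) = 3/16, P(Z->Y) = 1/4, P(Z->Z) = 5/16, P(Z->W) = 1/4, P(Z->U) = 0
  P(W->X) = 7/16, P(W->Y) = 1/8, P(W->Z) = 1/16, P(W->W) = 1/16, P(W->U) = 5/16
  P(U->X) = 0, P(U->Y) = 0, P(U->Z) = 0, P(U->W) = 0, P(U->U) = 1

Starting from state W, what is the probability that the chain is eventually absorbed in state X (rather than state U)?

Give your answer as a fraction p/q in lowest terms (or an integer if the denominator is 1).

Let a_i = P(absorbed in X | start in state i).
Boundary conditions: a_X = 1, a_U = 0.
For each transient state i, a_i = sum_j P(i->j) * a_j:
  a_Y = 1/2*a_X + 0*a_Y + 3/8*a_Z + 1/8*a_W + 0*a_U
  a_Z = 3/16*a_X + 1/4*a_Y + 5/16*a_Z + 1/4*a_W + 0*a_U
  a_W = 7/16*a_X + 1/8*a_Y + 1/16*a_Z + 1/16*a_W + 5/16*a_U

Substituting a_X = 1 and a_U = 0, rearrange to (I - Q) a = r where r[i] = P(i -> X):
  [1, -3/8, -1/8] . (a_Y, a_Z, a_W) = 1/2
  [-1/4, 11/16, -1/4] . (a_Y, a_Z, a_W) = 3/16
  [-1/8, -1/16, 15/16] . (a_Y, a_Z, a_W) = 7/16

Solving yields:
  a_Y = 41/46
  a_Z = 439/529
  a_W = 339/529

Starting state is W, so the absorption probability is a_W = 339/529.

Answer: 339/529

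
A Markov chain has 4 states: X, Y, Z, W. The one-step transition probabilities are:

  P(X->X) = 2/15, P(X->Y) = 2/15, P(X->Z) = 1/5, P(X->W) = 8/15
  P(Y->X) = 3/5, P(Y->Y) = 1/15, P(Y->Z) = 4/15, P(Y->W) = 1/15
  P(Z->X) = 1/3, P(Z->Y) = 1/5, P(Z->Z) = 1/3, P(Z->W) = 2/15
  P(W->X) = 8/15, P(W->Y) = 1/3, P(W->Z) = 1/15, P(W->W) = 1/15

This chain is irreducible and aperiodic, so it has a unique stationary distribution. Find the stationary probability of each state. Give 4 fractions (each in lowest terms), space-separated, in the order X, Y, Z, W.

The stationary distribution satisfies pi = pi * P, i.e.:
  pi_X = 2/15*pi_X + 3/5*pi_Y + 1/3*pi_Z + 8/15*pi_W
  pi_Y = 2/15*pi_X + 1/15*pi_Y + 1/5*pi_Z + 1/3*pi_W
  pi_Z = 1/5*pi_X + 4/15*pi_Y + 1/3*pi_Z + 1/15*pi_W
  pi_W = 8/15*pi_X + 1/15*pi_Y + 2/15*pi_Z + 1/15*pi_W
with normalization: pi_X + pi_Y + pi_Z + pi_W = 1.

Using the first 3 balance equations plus normalization, the linear system A*pi = b is:
  [-13/15, 3/5, 1/3, 8/15] . pi = 0
  [2/15, -14/15, 1/5, 1/3] . pi = 0
  [1/5, 4/15, -2/3, 1/15] . pi = 0
  [1, 1, 1, 1] . pi = 1

Solving yields:
  pi_X = 1671/4639
  pi_Y = 856/4639
  pi_Z = 959/4639
  pi_W = 1153/4639

Verification (pi * P):
  1671/4639*2/15 + 856/4639*3/5 + 959/4639*1/3 + 1153/4639*8/15 = 1671/4639 = pi_X  (ok)
  1671/4639*2/15 + 856/4639*1/15 + 959/4639*1/5 + 1153/4639*1/3 = 856/4639 = pi_Y  (ok)
  1671/4639*1/5 + 856/4639*4/15 + 959/4639*1/3 + 1153/4639*1/15 = 959/4639 = pi_Z  (ok)
  1671/4639*8/15 + 856/4639*1/15 + 959/4639*2/15 + 1153/4639*1/15 = 1153/4639 = pi_W  (ok)

Answer: 1671/4639 856/4639 959/4639 1153/4639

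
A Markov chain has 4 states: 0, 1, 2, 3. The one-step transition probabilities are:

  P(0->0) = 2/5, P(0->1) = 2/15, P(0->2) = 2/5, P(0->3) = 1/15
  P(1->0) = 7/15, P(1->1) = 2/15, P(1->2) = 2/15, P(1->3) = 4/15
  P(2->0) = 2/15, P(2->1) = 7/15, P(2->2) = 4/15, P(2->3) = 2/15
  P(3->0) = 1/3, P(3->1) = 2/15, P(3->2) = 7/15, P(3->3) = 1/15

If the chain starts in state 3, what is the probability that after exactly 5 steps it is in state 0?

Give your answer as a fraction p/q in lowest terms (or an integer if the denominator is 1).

Answer: 82088/253125

Derivation:
Computing P^5 by repeated multiplication:
P^1 =
  0: [2/5, 2/15, 2/5, 1/15]
  1: [7/15, 2/15, 2/15, 4/15]
  2: [2/15, 7/15, 4/15, 2/15]
  3: [1/3, 2/15, 7/15, 1/15]
P^2 =
  0: [67/225, 4/15, 71/225, 3/25]
  1: [16/45, 8/45, 82/225, 23/225]
  2: [79/225, 2/9, 56/225, 8/45]
  3: [7/25, 13/45, 23/75, 28/225]
P^3 =
  0: [1099/3375, 161/675, 199/675, 476/3375]
  1: [1039/3375, 172/675, 1049/3375, 427/3375]
  2: [1136/3375, 146/675, 1078/3375, 431/3375]
  3: [1111/3375, 53/225, 196/675, 163/1125]
P^4 =
  0: [5533/16875, 469/2025, 1724/5625, 1357/10125]
  1: [16487/50625, 2399/10125, 15139/50625, 7004/50625]
  2: [16237/50625, 2428/10125, 3121/10125, 6643/50625]
  3: [16636/50625, 466/2025, 15599/50625, 1348/10125]
P^5 =
  0: [246626/759375, 3974/16875, 232603/759375, 33772/253125]
  1: [49637/151875, 35389/151875, 232496/759375, 101749/759375]
  2: [246827/759375, 7171/30375, 230623/759375, 4106/30375]
  3: [82088/253125, 35849/151875, 77564/253125, 101174/759375]

(P^5)[3 -> 0] = 82088/253125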